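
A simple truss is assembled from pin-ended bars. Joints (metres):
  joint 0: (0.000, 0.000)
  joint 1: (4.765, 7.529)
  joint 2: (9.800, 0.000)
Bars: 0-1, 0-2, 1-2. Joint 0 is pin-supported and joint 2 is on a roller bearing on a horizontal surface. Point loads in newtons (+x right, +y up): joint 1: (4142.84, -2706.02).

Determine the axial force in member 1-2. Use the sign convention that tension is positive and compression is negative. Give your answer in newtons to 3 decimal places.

-5411.762

N=3 nodes, M=3 members, R=3 reactions → 2N=6, M+R=6
member 0 (0-1): L=8.9102, (cx,cy)=(0.5348,0.8450)
member 1 (0-2): L=9.8000, (cx,cy)=(1.0000,0.0000)
member 2 (1-2): L=9.0574, (cx,cy)=(0.5559,-0.8313)
solve A·x = −loads:
  F[0-1] = +2121.3432 N (tension)
  F[0-2] = +3008.3830 N (tension)
  F[1-2] = -5411.7623 N (compression)
  Rx@0 = -4142.8400 N
  Ry@0 = -1792.5134 N
  Ry@2 = +4498.5334 N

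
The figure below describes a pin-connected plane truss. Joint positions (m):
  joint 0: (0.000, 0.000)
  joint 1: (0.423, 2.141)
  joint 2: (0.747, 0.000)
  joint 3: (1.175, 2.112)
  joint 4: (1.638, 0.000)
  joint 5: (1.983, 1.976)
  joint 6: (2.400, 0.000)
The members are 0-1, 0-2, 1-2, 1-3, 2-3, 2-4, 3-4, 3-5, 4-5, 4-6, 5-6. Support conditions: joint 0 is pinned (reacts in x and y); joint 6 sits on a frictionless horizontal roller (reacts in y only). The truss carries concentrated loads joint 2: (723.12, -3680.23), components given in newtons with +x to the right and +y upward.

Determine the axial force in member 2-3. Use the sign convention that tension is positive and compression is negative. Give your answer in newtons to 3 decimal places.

N=7 nodes, M=11 members, R=3 reactions → 2N=14, M+R=14
member 0 (0-1): L=2.1824, (cx,cy)=(0.1938,0.9810)
member 1 (0-2): L=0.7470, (cx,cy)=(1.0000,0.0000)
member 2 (1-2): L=2.1654, (cx,cy)=(0.1496,-0.9887)
member 3 (1-3): L=0.7526, (cx,cy)=(0.9993,-0.0385)
member 4 (2-3): L=2.1549, (cx,cy)=(0.1986,0.9801)
member 5 (2-4): L=0.8910, (cx,cy)=(1.0000,0.0000)
member 6 (3-4): L=2.1622, (cx,cy)=(0.2141,-0.9768)
member 7 (3-5): L=0.8194, (cx,cy)=(0.9861,-0.1660)
member 8 (4-5): L=2.0059, (cx,cy)=(0.1720,0.9851)
member 9 (4-6): L=0.7620, (cx,cy)=(1.0000,0.0000)
member 10 (5-6): L=2.0195, (cx,cy)=(0.2065,-0.9784)
solve A·x = −loads:
  F[0-1] = -2583.7562 N (compression)
  F[0-2] = +1223.9153 N (tension)
  F[1-2] = +2598.3145 N (tension)
  F[1-3] = -890.2360 N (compression)
  F[2-3] = +1133.7531 N (tension)
  F[2-4] = +664.3952 N (tension)
  F[3-4] = -1098.7312 N (compression)
  F[3-5] = -435.1509 N (compression)
  F[4-5] = +1089.4796 N (tension)
  F[4-6] = +241.7316 N (tension)
  F[5-6] = -1170.7004 N (compression)
  Rx@0 = -723.1200 N
  Ry@0 = +2534.7584 N
  Ry@6 = +1145.4716 N

1133.753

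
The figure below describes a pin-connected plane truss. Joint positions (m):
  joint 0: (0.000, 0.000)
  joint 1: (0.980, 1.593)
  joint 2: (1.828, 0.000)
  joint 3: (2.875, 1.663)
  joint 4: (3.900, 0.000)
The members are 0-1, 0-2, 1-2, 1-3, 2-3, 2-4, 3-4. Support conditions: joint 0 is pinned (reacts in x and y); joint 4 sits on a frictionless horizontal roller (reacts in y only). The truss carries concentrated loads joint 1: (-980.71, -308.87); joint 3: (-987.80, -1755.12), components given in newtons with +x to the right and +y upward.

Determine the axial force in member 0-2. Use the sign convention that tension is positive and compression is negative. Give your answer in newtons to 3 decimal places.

N=5 nodes, M=7 members, R=3 reactions → 2N=10, M+R=10
member 0 (0-1): L=1.8703, (cx,cy)=(0.5240,0.8517)
member 1 (0-2): L=1.8280, (cx,cy)=(1.0000,0.0000)
member 2 (1-2): L=1.8046, (cx,cy)=(0.4699,-0.8827)
member 3 (1-3): L=1.8963, (cx,cy)=(0.9993,0.0369)
member 4 (2-3): L=1.9651, (cx,cy)=(0.5328,0.8462)
member 5 (2-4): L=2.0720, (cx,cy)=(1.0000,0.0000)
member 6 (3-4): L=1.9535, (cx,cy)=(0.5247,-0.8513)
solve A·x = −loads:
  F[0-1] = -1777.9406 N (compression)
  F[0-2] = -1036.9081 N (compression)
  F[1-2] = +1341.2968 N (tension)
  F[1-3] = -581.5607 N (compression)
  F[2-3] = -1399.1029 N (compression)
  F[2-4] = +338.7872 N (tension)
  F[3-4] = -645.6815 N (compression)
  Rx@0 = +1968.5100 N
  Ry@0 = +1514.3284 N
  Ry@4 = +549.6616 N

-1036.908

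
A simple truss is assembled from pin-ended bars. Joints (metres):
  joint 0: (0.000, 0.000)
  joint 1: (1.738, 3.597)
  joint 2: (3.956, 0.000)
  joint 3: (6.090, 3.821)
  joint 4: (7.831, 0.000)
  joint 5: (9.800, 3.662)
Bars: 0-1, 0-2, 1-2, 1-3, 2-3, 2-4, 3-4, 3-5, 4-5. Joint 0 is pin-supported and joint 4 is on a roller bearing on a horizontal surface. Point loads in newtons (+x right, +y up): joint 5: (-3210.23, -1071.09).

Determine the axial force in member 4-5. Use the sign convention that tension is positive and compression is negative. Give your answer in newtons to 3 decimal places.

-1341.399

N=6 nodes, M=9 members, R=3 reactions → 2N=12, M+R=12
member 0 (0-1): L=3.9949, (cx,cy)=(0.4351,0.9004)
member 1 (0-2): L=3.9560, (cx,cy)=(1.0000,0.0000)
member 2 (1-2): L=4.2259, (cx,cy)=(0.5249,-0.8512)
member 3 (1-3): L=4.3578, (cx,cy)=(0.9987,0.0514)
member 4 (2-3): L=4.3765, (cx,cy)=(0.4876,0.8731)
member 5 (2-4): L=3.8750, (cx,cy)=(1.0000,0.0000)
member 6 (3-4): L=4.1989, (cx,cy)=(0.4146,-0.9100)
member 7 (3-5): L=3.7134, (cx,cy)=(0.9991,-0.0428)
member 8 (4-5): L=4.1578, (cx,cy)=(0.4736,0.8808)
solve A·x = −loads:
  F[0-1] = -1368.1479 N (compression)
  F[0-2] = -2615.0076 N (compression)
  F[1-2] = +1367.8496 N (tension)
  F[1-3] = -1314.8943 N (compression)
  F[2-3] = -1333.5701 N (compression)
  F[2-4] = -1246.8237 N (compression)
  F[3-4] = +1475.0046 N (tension)
  F[3-5] = -2577.3484 N (compression)
  F[4-5] = -1341.3994 N (compression)
  Rx@0 = +3210.2300 N
  Ry@0 = +1231.8843 N
  Ry@4 = -160.7943 N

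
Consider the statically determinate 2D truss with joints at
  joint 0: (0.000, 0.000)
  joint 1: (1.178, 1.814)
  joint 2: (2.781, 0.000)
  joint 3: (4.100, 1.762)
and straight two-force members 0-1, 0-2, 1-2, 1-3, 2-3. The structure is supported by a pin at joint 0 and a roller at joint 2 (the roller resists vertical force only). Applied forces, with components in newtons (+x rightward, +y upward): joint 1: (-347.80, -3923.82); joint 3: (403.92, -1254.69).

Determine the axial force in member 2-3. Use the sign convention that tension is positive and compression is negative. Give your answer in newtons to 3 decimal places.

-1537.829

N=4 nodes, M=5 members, R=3 reactions → 2N=8, M+R=8
member 0 (0-1): L=2.1629, (cx,cy)=(0.5446,0.8387)
member 1 (0-2): L=2.7810, (cx,cy)=(1.0000,0.0000)
member 2 (1-2): L=2.4208, (cx,cy)=(0.6622,-0.7493)
member 3 (1-3): L=2.9225, (cx,cy)=(0.9998,-0.0178)
member 4 (2-3): L=2.2010, (cx,cy)=(0.5993,0.8005)
solve A·x = −loads:
  F[0-1] = -1952.5948 N (compression)
  F[0-2] = +1119.5632 N (tension)
  F[1-2] = -3082.4512 N (compression)
  F[1-3] = +1325.7092 N (tension)
  F[2-3] = -1537.8293 N (compression)
  Rx@0 = -56.1200 N
  Ry@0 = +1637.5942 N
  Ry@2 = +3540.9158 N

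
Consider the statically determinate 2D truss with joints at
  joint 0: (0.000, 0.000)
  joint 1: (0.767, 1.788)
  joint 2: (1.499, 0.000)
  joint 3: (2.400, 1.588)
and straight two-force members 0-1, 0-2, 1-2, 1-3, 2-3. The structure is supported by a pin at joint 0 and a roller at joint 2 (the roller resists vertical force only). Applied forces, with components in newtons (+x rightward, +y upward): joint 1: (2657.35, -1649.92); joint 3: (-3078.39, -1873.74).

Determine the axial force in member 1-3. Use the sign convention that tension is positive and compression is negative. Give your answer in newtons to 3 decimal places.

-1898.406

N=4 nodes, M=5 members, R=3 reactions → 2N=8, M+R=8
member 0 (0-1): L=1.9456, (cx,cy)=(0.3942,0.9190)
member 1 (0-2): L=1.4990, (cx,cy)=(1.0000,0.0000)
member 2 (1-2): L=1.9320, (cx,cy)=(0.3789,-0.9254)
member 3 (1-3): L=1.6452, (cx,cy)=(0.9926,-0.1216)
member 4 (2-3): L=1.8258, (cx,cy)=(0.4935,0.8698)
solve A·x = −loads:
  F[0-1] = +249.2429 N (tension)
  F[0-2] = -519.2989 N (compression)
  F[1-2] = -1780.9713 N (compression)
  F[1-3] = -1898.4059 N (compression)
  F[2-3] = -2419.6687 N (compression)
  Rx@0 = +421.0400 N
  Ry@0 = -229.0572 N
  Ry@2 = +3752.7172 N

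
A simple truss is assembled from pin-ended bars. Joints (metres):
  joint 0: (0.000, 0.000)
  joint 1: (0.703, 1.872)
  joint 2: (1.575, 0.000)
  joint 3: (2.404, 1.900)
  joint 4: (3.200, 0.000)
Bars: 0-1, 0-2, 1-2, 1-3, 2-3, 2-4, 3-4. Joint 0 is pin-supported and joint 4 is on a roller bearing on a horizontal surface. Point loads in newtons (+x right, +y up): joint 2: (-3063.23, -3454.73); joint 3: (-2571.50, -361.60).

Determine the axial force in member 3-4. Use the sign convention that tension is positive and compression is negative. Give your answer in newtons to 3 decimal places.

N=5 nodes, M=7 members, R=3 reactions → 2N=10, M+R=10
member 0 (0-1): L=1.9996, (cx,cy)=(0.3516,0.9362)
member 1 (0-2): L=1.5750, (cx,cy)=(1.0000,0.0000)
member 2 (1-2): L=2.0651, (cx,cy)=(0.4222,-0.9065)
member 3 (1-3): L=1.7012, (cx,cy)=(0.9999,0.0165)
member 4 (2-3): L=2.0730, (cx,cy)=(0.3999,0.9166)
member 5 (2-4): L=1.6250, (cx,cy)=(1.0000,0.0000)
member 6 (3-4): L=2.0600, (cx,cy)=(0.3864,-0.9223)
solve A·x = −loads:
  F[0-1] = -3601.0024 N (compression)
  F[0-2] = -4368.7550 N (compression)
  F[1-2] = +3667.8132 N (tension)
  F[1-3] = -2815.0873 N (compression)
  F[2-3] = +141.7606 N (tension)
  F[2-4] = +186.5149 N (tension)
  F[3-4] = -482.6901 N (compression)
  Rx@0 = +5634.7300 N
  Ry@0 = +3371.1312 N
  Ry@4 = +445.1988 N

-482.690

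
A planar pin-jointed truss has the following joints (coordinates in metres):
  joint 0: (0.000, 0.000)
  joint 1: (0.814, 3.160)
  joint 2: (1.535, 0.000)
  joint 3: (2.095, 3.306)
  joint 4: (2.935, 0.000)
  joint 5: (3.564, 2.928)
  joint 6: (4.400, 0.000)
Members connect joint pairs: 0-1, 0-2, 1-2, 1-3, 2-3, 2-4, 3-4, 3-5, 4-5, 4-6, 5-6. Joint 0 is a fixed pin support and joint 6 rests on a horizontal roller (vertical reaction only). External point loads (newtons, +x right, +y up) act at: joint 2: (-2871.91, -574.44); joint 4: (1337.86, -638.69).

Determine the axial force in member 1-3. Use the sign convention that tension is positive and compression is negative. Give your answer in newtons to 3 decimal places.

-279.567

N=7 nodes, M=11 members, R=3 reactions → 2N=14, M+R=14
member 0 (0-1): L=3.2632, (cx,cy)=(0.2495,0.9684)
member 1 (0-2): L=1.5350, (cx,cy)=(1.0000,0.0000)
member 2 (1-2): L=3.2412, (cx,cy)=(0.2224,-0.9749)
member 3 (1-3): L=1.2893, (cx,cy)=(0.9936,0.1132)
member 4 (2-3): L=3.3531, (cx,cy)=(0.1670,0.9860)
member 5 (2-4): L=1.4000, (cx,cy)=(1.0000,0.0000)
member 6 (3-4): L=3.4110, (cx,cy)=(0.2463,-0.9692)
member 7 (3-5): L=1.5169, (cx,cy)=(0.9685,-0.2492)
member 8 (4-5): L=2.9948, (cx,cy)=(0.2100,0.9777)
member 9 (4-6): L=1.4650, (cx,cy)=(1.0000,0.0000)
member 10 (5-6): L=3.0450, (cx,cy)=(0.2745,-0.9616)
solve A·x = −loads:
  F[0-1] = -605.8460 N (compression)
  F[0-2] = -1382.9207 N (compression)
  F[1-2] = +569.2993 N (tension)
  F[1-3] = -279.5669 N (compression)
  F[2-3] = +19.6812 N (tension)
  F[2-4] = +1612.3417 N (tension)
  F[3-4] = +91.4983 N (tension)
  F[3-5] = -306.6894 N (compression)
  F[4-5] = +562.5574 N (tension)
  F[4-6] = +178.8596 N (tension)
  F[5-6] = -651.4702 N (compression)
  Rx@0 = +1534.0500 N
  Ry@0 = +586.6935 N
  Ry@6 = +626.4365 N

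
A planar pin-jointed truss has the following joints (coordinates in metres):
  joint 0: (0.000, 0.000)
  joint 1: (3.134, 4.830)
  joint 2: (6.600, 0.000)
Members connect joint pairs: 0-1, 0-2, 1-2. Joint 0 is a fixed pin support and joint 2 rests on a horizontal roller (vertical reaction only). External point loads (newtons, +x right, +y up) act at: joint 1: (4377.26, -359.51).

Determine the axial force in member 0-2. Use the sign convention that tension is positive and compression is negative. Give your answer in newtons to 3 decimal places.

2421.228

N=3 nodes, M=3 members, R=3 reactions → 2N=6, M+R=6
member 0 (0-1): L=5.7577, (cx,cy)=(0.5443,0.8389)
member 1 (0-2): L=6.6000, (cx,cy)=(1.0000,0.0000)
member 2 (1-2): L=5.9449, (cx,cy)=(0.5830,-0.8125)
solve A·x = −loads:
  F[0-1] = +3593.5555 N (tension)
  F[0-2] = +2421.2279 N (tension)
  F[1-2] = -4152.9148 N (compression)
  Rx@0 = -4377.2600 N
  Ry@0 = -3014.5612 N
  Ry@2 = +3374.0712 N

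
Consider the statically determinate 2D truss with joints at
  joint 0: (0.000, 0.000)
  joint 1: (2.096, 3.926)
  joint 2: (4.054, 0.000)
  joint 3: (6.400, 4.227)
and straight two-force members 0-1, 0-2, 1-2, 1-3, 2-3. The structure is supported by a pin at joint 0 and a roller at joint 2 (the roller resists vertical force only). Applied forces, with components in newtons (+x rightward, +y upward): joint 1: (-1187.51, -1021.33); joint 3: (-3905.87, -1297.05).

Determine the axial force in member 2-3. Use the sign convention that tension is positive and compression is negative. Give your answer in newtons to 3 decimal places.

N=4 nodes, M=5 members, R=3 reactions → 2N=8, M+R=8
member 0 (0-1): L=4.4505, (cx,cy)=(0.4710,0.8822)
member 1 (0-2): L=4.0540, (cx,cy)=(1.0000,0.0000)
member 2 (1-2): L=4.3872, (cx,cy)=(0.4463,-0.8949)
member 3 (1-3): L=4.3145, (cx,cy)=(0.9976,0.0698)
member 4 (2-3): L=4.8344, (cx,cy)=(0.4853,0.8744)
solve A·x = −loads:
  F[0-1] = -5628.5642 N (compression)
  F[0-2] = -2442.5436 N (compression)
  F[1-2] = +4148.1631 N (tension)
  F[1-3] = -3322.7542 N (compression)
  F[2-3] = -1218.3048 N (compression)
  Rx@0 = +5093.3800 N
  Ry@0 = +4965.2594 N
  Ry@2 = -2646.8794 N

-1218.305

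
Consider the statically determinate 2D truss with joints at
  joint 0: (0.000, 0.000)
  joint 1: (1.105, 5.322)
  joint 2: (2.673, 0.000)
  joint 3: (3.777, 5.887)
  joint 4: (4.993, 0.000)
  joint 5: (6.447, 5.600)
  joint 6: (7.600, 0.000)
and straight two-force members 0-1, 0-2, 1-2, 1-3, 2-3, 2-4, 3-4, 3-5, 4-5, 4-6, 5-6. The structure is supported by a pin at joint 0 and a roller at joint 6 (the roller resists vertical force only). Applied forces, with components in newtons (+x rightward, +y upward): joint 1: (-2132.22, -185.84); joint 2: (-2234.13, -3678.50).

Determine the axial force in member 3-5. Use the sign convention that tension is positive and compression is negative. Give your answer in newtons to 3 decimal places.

78.496

N=7 nodes, M=11 members, R=3 reactions → 2N=14, M+R=14
member 0 (0-1): L=5.4355, (cx,cy)=(0.2033,0.9791)
member 1 (0-2): L=2.6730, (cx,cy)=(1.0000,0.0000)
member 2 (1-2): L=5.5482, (cx,cy)=(0.2826,-0.9592)
member 3 (1-3): L=2.7311, (cx,cy)=(0.9784,0.2069)
member 4 (2-3): L=5.9896, (cx,cy)=(0.1843,0.9829)
member 5 (2-4): L=2.3200, (cx,cy)=(1.0000,0.0000)
member 6 (3-4): L=6.0113, (cx,cy)=(0.2023,-0.9793)
member 7 (3-5): L=2.6854, (cx,cy)=(0.9943,-0.1069)
member 8 (4-5): L=5.7857, (cx,cy)=(0.2513,0.9679)
member 9 (4-6): L=2.6070, (cx,cy)=(1.0000,0.0000)
member 10 (5-6): L=5.7175, (cx,cy)=(0.2017,-0.9795)
solve A·x = −loads:
  F[0-1] = -4122.7595 N (compression)
  F[0-2] = -3528.2219 N (compression)
  F[1-2] = +4047.5906 N (tension)
  F[1-3] = +153.5021 N (tension)
  F[2-3] = -207.6416 N (compression)
  F[2-4] = -111.9091 N (compression)
  F[3-4] = +167.3993 N (tension)
  F[3-5] = +78.4961 N (tension)
  F[4-5] = -169.3743 N (compression)
  F[4-6] = -35.4811 N (compression)
  F[5-6] = +175.9425 N (tension)
  Rx@0 = +4366.3500 N
  Ry@0 = +4036.6678 N
  Ry@6 = -172.3278 N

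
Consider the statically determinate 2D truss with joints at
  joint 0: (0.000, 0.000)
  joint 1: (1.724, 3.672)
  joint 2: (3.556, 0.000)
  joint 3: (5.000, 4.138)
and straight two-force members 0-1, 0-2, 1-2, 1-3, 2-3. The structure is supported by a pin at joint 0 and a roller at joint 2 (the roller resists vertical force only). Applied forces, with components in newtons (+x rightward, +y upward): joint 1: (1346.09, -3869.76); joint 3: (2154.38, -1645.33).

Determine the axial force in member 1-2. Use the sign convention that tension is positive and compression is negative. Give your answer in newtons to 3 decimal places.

N=4 nodes, M=5 members, R=3 reactions → 2N=8, M+R=8
member 0 (0-1): L=4.0566, (cx,cy)=(0.4250,0.9052)
member 1 (0-2): L=3.5560, (cx,cy)=(1.0000,0.0000)
member 2 (1-2): L=4.1036, (cx,cy)=(0.4464,-0.8948)
member 3 (1-3): L=3.3090, (cx,cy)=(0.9900,0.1408)
member 4 (2-3): L=4.3827, (cx,cy)=(0.3295,0.9442)
solve A·x = −loads:
  F[0-1] = +2840.7735 N (tension)
  F[0-2] = +2293.1708 N (tension)
  F[1-2] = -6741.9680 N (compression)
  F[1-3] = +2899.9515 N (tension)
  F[2-3] = -2175.1810 N (compression)
  Rx@0 = -3500.4700 N
  Ry@0 = -2571.4632 N
  Ry@2 = +8086.5532 N

-6741.968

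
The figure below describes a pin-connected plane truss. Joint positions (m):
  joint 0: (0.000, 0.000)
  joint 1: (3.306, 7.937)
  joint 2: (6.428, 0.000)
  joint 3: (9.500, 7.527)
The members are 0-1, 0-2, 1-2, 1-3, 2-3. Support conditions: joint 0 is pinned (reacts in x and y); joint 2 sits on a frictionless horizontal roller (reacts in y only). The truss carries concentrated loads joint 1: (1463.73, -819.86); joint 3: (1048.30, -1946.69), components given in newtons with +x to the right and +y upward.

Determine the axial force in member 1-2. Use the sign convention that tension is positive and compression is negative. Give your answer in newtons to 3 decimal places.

N=4 nodes, M=5 members, R=3 reactions → 2N=8, M+R=8
member 0 (0-1): L=8.5980, (cx,cy)=(0.3845,0.9231)
member 1 (0-2): L=6.4280, (cx,cy)=(1.0000,0.0000)
member 2 (1-2): L=8.5289, (cx,cy)=(0.3660,-0.9306)
member 3 (1-3): L=6.2076, (cx,cy)=(0.9978,-0.0660)
member 4 (2-3): L=8.1298, (cx,cy)=(0.3779,0.9259)
solve A·x = −loads:
  F[0-1] = +3864.0850 N (tension)
  F[0-2] = +1026.2583 N (tension)
  F[1-2] = -4841.6847 N (compression)
  F[1-3] = +1798.2561 N (tension)
  F[2-3] = -1974.2957 N (compression)
  Rx@0 = -2512.0300 N
  Ry@0 = -3567.0205 N
  Ry@2 = +6333.5705 N

-4841.685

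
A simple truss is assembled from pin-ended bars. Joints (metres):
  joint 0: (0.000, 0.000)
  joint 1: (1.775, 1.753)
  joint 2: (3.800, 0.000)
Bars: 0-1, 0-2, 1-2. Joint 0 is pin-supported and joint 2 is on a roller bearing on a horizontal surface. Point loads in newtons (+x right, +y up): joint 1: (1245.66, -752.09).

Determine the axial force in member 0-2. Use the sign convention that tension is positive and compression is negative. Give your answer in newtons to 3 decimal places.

1069.620

N=3 nodes, M=3 members, R=3 reactions → 2N=6, M+R=6
member 0 (0-1): L=2.4947, (cx,cy)=(0.7115,0.7027)
member 1 (0-2): L=3.8000, (cx,cy)=(1.0000,0.0000)
member 2 (1-2): L=2.6784, (cx,cy)=(0.7561,-0.6545)
solve A·x = −loads:
  F[0-1] = +247.4197 N (tension)
  F[0-2] = +1069.6203 N (tension)
  F[1-2] = -1414.7321 N (compression)
  Rx@0 = -1245.6600 N
  Ry@0 = -173.8578 N
  Ry@2 = +925.9478 N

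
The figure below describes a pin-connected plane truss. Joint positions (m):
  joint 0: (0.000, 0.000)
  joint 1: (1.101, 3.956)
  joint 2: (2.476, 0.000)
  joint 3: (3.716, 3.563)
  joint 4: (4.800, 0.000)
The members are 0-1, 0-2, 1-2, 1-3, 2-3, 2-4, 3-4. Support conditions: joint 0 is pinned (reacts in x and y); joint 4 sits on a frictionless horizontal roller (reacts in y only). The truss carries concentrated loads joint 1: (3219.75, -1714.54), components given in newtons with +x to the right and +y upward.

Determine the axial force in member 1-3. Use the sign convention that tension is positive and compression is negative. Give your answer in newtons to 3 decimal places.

N=5 nodes, M=7 members, R=3 reactions → 2N=10, M+R=10
member 0 (0-1): L=4.1064, (cx,cy)=(0.2681,0.9634)
member 1 (0-2): L=2.4760, (cx,cy)=(1.0000,0.0000)
member 2 (1-2): L=4.1881, (cx,cy)=(0.3283,-0.9446)
member 3 (1-3): L=2.6444, (cx,cy)=(0.9889,-0.1486)
member 4 (2-3): L=3.7726, (cx,cy)=(0.3287,0.9444)
member 5 (2-4): L=2.3240, (cx,cy)=(1.0000,0.0000)
member 6 (3-4): L=3.7242, (cx,cy)=(0.2911,-0.9567)
solve A·x = −loads:
  F[0-1] = +1382.9808 N (tension)
  F[0-2] = +2848.9437 N (tension)
  F[1-2] = -2925.1957 N (compression)
  F[1-3] = -1909.7884 N (compression)
  F[2-3] = +2925.6024 N (tension)
  F[2-4] = +926.9777 N (tension)
  F[3-4] = -3184.7739 N (compression)
  Rx@0 = -3219.7500 N
  Ry@0 = -1332.3432 N
  Ry@4 = +3046.8832 N

-1909.788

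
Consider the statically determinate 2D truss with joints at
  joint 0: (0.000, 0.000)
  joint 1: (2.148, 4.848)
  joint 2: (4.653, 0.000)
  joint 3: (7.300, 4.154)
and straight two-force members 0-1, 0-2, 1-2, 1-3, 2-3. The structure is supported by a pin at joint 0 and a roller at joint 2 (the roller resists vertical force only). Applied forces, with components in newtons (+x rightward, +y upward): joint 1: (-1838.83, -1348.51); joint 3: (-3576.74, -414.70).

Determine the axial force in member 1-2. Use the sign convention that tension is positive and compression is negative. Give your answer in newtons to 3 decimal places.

5247.066

N=4 nodes, M=5 members, R=3 reactions → 2N=8, M+R=8
member 0 (0-1): L=5.3025, (cx,cy)=(0.4051,0.9143)
member 1 (0-2): L=4.6530, (cx,cy)=(1.0000,0.0000)
member 2 (1-2): L=5.4569, (cx,cy)=(0.4590,-0.8884)
member 3 (1-3): L=5.1985, (cx,cy)=(0.9910,-0.1335)
member 4 (2-3): L=4.9257, (cx,cy)=(0.5374,0.8433)
solve A·x = −loads:
  F[0-1] = -6124.0985 N (compression)
  F[0-2] = -2934.7692 N (compression)
  F[1-2] = +5247.0661 N (tension)
  F[1-3] = -3078.1842 N (compression)
  F[2-3] = -979.0117 N (compression)
  Rx@0 = +5415.5700 N
  Ry@0 = +5599.1258 N
  Ry@2 = -3835.9158 N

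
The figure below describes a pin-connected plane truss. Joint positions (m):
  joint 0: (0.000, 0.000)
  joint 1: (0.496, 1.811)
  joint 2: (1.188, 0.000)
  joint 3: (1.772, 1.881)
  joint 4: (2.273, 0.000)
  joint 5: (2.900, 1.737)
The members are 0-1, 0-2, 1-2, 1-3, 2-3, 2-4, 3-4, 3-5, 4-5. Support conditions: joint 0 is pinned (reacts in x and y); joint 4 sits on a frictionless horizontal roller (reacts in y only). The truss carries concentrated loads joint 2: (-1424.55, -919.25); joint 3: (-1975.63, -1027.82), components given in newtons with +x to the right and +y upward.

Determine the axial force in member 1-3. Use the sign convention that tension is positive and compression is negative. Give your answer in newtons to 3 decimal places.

N=6 nodes, M=9 members, R=3 reactions → 2N=12, M+R=12
member 0 (0-1): L=1.8777, (cx,cy)=(0.2642,0.9645)
member 1 (0-2): L=1.1880, (cx,cy)=(1.0000,0.0000)
member 2 (1-2): L=1.9387, (cx,cy)=(0.3569,-0.9341)
member 3 (1-3): L=1.2779, (cx,cy)=(0.9985,0.0548)
member 4 (2-3): L=1.9696, (cx,cy)=(0.2965,0.9550)
member 5 (2-4): L=1.0850, (cx,cy)=(1.0000,0.0000)
member 6 (3-4): L=1.9466, (cx,cy)=(0.2574,-0.9663)
member 7 (3-5): L=1.1372, (cx,cy)=(0.9919,-0.1266)
member 8 (4-5): L=1.8467, (cx,cy)=(0.3395,0.9406)
solve A·x = −loads:
  F[0-1] = -2384.9697 N (compression)
  F[0-2] = -2770.1814 N (compression)
  F[1-2] = +2375.6679 N (tension)
  F[1-3] = -1480.1892 N (compression)
  F[2-3] = -1361.1384 N (compression)
  F[2-4] = -94.0705 N (compression)
  F[3-4] = +365.5001 N (tension)
  F[3-5] = +0.0000 N (tension)
  F[4-5] = -0.0000 N (compression)
  Rx@0 = +3400.1800 N
  Ry@0 = +2300.2570 N
  Ry@4 = -353.1870 N

-1480.189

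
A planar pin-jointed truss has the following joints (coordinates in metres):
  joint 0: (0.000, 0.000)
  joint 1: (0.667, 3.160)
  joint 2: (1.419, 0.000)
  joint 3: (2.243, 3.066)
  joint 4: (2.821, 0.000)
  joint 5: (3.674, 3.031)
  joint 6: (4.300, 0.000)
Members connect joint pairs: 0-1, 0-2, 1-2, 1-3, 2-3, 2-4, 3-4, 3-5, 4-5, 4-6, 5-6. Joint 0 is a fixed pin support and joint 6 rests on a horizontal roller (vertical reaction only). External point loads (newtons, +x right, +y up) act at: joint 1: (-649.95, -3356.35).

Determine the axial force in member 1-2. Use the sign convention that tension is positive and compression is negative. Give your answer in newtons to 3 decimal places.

N=7 nodes, M=11 members, R=3 reactions → 2N=14, M+R=14
member 0 (0-1): L=3.2296, (cx,cy)=(0.2065,0.9784)
member 1 (0-2): L=1.4190, (cx,cy)=(1.0000,0.0000)
member 2 (1-2): L=3.2482, (cx,cy)=(0.2315,-0.9728)
member 3 (1-3): L=1.5788, (cx,cy)=(0.9982,-0.0595)
member 4 (2-3): L=3.1748, (cx,cy)=(0.2595,0.9657)
member 5 (2-4): L=1.4020, (cx,cy)=(1.0000,0.0000)
member 6 (3-4): L=3.1200, (cx,cy)=(0.1853,-0.9827)
member 7 (3-5): L=1.4314, (cx,cy)=(0.9997,-0.0245)
member 8 (4-5): L=3.1487, (cx,cy)=(0.2709,0.9626)
member 9 (4-6): L=1.4790, (cx,cy)=(1.0000,0.0000)
member 10 (5-6): L=3.0950, (cx,cy)=(0.2023,-0.9793)
solve A·x = −loads:
  F[0-1] = -3386.3691 N (compression)
  F[0-2] = +49.4213 N (tension)
  F[1-2] = -41.7499 N (compression)
  F[1-3] = -39.8264 N (compression)
  F[2-3] = +42.0569 N (tension)
  F[2-4] = +28.8402 N (tension)
  F[3-4] = -43.2255 N (compression)
  F[3-5] = -20.8386 N (compression)
  F[4-5] = +44.1274 N (tension)
  F[4-6] = +8.8782 N (tension)
  F[5-6] = -43.8941 N (compression)
  Rx@0 = +649.9500 N
  Ry@0 = +3313.3632 N
  Ry@6 = +42.9868 N

-41.750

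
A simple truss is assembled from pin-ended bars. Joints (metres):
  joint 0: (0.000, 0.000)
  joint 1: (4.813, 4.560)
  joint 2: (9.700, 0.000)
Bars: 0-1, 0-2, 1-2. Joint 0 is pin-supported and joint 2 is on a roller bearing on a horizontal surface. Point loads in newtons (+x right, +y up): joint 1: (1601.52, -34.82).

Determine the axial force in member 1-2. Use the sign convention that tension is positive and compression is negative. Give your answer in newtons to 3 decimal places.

-1128.894

N=3 nodes, M=3 members, R=3 reactions → 2N=6, M+R=6
member 0 (0-1): L=6.6301, (cx,cy)=(0.7259,0.6878)
member 1 (0-2): L=9.7000, (cx,cy)=(1.0000,0.0000)
member 2 (1-2): L=6.6840, (cx,cy)=(0.7311,-0.6822)
solve A·x = −loads:
  F[0-1] = +1069.1611 N (tension)
  F[0-2] = +825.3850 N (tension)
  F[1-2] = -1128.8940 N (compression)
  Rx@0 = -1601.5200 N
  Ry@0 = -735.3367 N
  Ry@2 = +770.1567 N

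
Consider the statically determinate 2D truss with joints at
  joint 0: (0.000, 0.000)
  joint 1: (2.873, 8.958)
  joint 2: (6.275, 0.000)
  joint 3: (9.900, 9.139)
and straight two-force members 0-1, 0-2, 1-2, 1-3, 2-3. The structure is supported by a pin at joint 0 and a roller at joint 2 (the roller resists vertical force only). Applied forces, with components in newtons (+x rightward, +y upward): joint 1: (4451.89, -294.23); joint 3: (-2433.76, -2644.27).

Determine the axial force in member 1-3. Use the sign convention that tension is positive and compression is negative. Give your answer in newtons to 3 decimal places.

N=4 nodes, M=5 members, R=3 reactions → 2N=8, M+R=8
member 0 (0-1): L=9.4074, (cx,cy)=(0.3054,0.9522)
member 1 (0-2): L=6.2750, (cx,cy)=(1.0000,0.0000)
member 2 (1-2): L=9.5822, (cx,cy)=(0.3550,-0.9349)
member 3 (1-3): L=7.0293, (cx,cy)=(0.9997,0.0257)
member 4 (2-3): L=9.8317, (cx,cy)=(0.3687,0.9295)
solve A·x = −loads:
  F[0-1] = +4388.5306 N (tension)
  F[0-2] = +677.8875 N (tension)
  F[1-2] = -4823.3613 N (compression)
  F[1-3] = -1399.6653 N (compression)
  F[2-3] = -2805.9176 N (compression)
  Rx@0 = -2018.1300 N
  Ry@0 = -4178.8695 N
  Ry@2 = +7117.3695 N

-1399.665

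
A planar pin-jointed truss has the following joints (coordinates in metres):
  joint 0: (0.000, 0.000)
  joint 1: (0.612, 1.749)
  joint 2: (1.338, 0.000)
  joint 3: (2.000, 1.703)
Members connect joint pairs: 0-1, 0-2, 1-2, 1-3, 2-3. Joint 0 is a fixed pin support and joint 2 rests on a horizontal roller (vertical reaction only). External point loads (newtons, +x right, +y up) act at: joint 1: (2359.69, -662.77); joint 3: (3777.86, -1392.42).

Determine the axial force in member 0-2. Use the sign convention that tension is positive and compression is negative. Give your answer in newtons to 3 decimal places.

3260.459

N=4 nodes, M=5 members, R=3 reactions → 2N=8, M+R=8
member 0 (0-1): L=1.8530, (cx,cy)=(0.3303,0.9439)
member 1 (0-2): L=1.3380, (cx,cy)=(1.0000,0.0000)
member 2 (1-2): L=1.8937, (cx,cy)=(0.3834,-0.9236)
member 3 (1-3): L=1.3888, (cx,cy)=(0.9995,-0.0331)
member 4 (2-3): L=1.8271, (cx,cy)=(0.3623,0.9321)
solve A·x = −loads:
  F[0-1] = +8711.1116 N (tension)
  F[0-2] = +3260.4588 N (tension)
  F[1-2] = -9773.1132 N (compression)
  F[1-3] = +4266.5357 N (tension)
  F[2-3] = -1342.3007 N (compression)
  Rx@0 = -6137.5500 N
  Ry@0 = -8222.2753 N
  Ry@2 = +10277.4653 N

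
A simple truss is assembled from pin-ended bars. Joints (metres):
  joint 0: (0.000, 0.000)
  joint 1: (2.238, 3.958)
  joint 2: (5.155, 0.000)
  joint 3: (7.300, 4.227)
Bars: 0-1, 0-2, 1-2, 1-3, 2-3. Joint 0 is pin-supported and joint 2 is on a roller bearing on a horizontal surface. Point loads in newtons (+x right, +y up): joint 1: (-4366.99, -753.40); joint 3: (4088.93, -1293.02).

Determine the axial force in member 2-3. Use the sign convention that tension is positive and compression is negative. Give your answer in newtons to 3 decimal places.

-1740.579

N=4 nodes, M=5 members, R=3 reactions → 2N=8, M+R=8
member 0 (0-1): L=4.5469, (cx,cy)=(0.4922,0.8705)
member 1 (0-2): L=5.1550, (cx,cy)=(1.0000,0.0000)
member 2 (1-2): L=4.9168, (cx,cy)=(0.5933,-0.8050)
member 3 (1-3): L=5.0691, (cx,cy)=(0.9986,0.0531)
member 4 (2-3): L=4.7401, (cx,cy)=(0.4525,0.8918)
solve A·x = −loads:
  F[0-1] = +128.1878 N (tension)
  F[0-2] = -341.1543 N (compression)
  F[1-2] = -752.5947 N (compression)
  F[1-3] = +4883.4610 N (tension)
  F[2-3] = -1740.5786 N (compression)
  Rx@0 = +278.0600 N
  Ry@0 = -111.5850 N
  Ry@2 = +2158.0050 N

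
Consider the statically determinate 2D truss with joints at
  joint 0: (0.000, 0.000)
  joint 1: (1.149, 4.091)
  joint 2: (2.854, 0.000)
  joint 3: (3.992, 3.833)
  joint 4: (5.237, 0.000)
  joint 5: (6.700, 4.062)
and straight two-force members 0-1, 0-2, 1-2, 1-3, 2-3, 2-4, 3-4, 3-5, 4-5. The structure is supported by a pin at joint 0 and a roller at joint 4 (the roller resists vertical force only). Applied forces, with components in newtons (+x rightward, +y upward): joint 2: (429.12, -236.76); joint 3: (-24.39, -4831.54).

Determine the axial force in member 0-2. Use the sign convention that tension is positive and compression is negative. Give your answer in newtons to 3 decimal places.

762.601

N=6 nodes, M=9 members, R=3 reactions → 2N=12, M+R=12
member 0 (0-1): L=4.2493, (cx,cy)=(0.2704,0.9627)
member 1 (0-2): L=2.8540, (cx,cy)=(1.0000,0.0000)
member 2 (1-2): L=4.4321, (cx,cy)=(0.3847,-0.9230)
member 3 (1-3): L=2.8547, (cx,cy)=(0.9959,-0.0904)
member 4 (2-3): L=3.9984, (cx,cy)=(0.2846,0.9586)
member 5 (2-4): L=2.3830, (cx,cy)=(1.0000,0.0000)
member 6 (3-4): L=4.0301, (cx,cy)=(0.3089,-0.9511)
member 7 (3-5): L=2.7177, (cx,cy)=(0.9964,0.0843)
member 8 (4-5): L=4.3174, (cx,cy)=(0.3389,0.9408)
solve A·x = −loads:
  F[0-1] = -1323.4959 N (compression)
  F[0-2] = +762.6006 N (tension)
  F[1-2] = +1471.2557 N (tension)
  F[1-3] = -927.6524 N (compression)
  F[2-3] = -1169.6479 N (compression)
  F[2-4] = +1232.3669 N (tension)
  F[3-4] = -3989.2317 N (compression)
  F[3-5] = -0.0000 N (compression)
  F[4-5] = +0.0000 N (tension)
  Rx@0 = -404.7300 N
  Ry@0 = +1274.1939 N
  Ry@4 = +3794.1061 N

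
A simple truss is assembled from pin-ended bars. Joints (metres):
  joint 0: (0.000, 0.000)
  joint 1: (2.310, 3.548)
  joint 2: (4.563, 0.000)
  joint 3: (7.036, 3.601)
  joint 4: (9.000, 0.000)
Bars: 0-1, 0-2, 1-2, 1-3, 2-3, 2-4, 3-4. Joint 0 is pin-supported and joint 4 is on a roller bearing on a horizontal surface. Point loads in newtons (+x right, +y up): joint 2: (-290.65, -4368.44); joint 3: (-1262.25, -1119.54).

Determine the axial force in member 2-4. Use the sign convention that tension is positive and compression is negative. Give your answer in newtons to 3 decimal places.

N=5 nodes, M=7 members, R=3 reactions → 2N=10, M+R=10
member 0 (0-1): L=4.2337, (cx,cy)=(0.5456,0.8380)
member 1 (0-2): L=4.5630, (cx,cy)=(1.0000,0.0000)
member 2 (1-2): L=4.2029, (cx,cy)=(0.5361,-0.8442)
member 3 (1-3): L=4.7263, (cx,cy)=(0.9999,0.0112)
member 4 (2-3): L=4.3684, (cx,cy)=(0.5661,0.8243)
member 5 (2-4): L=4.4370, (cx,cy)=(1.0000,0.0000)
member 6 (3-4): L=4.1018, (cx,cy)=(0.4788,-0.8779)
solve A·x = −loads:
  F[0-1] = -3464.0507 N (compression)
  F[0-2] = +337.1525 N (tension)
  F[1-2] = +3389.5797 N (tension)
  F[1-3] = -3707.3012 N (compression)
  F[2-3] = +1828.1820 N (tension)
  F[2-4] = +1409.8642 N (tension)
  F[3-4] = -2944.4680 N (compression)
  Rx@0 = +1552.9000 N
  Ry@0 = +2902.9897 N
  Ry@4 = +2584.9903 N

1409.864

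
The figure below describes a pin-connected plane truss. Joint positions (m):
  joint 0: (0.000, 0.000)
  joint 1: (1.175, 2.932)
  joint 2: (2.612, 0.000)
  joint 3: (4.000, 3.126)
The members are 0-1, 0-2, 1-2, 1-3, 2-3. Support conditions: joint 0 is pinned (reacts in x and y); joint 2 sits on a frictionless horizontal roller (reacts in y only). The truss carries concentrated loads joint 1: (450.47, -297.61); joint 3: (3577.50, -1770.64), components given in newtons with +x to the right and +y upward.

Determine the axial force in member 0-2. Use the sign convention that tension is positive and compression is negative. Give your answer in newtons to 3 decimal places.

1798.063

N=4 nodes, M=5 members, R=3 reactions → 2N=8, M+R=8
member 0 (0-1): L=3.1587, (cx,cy)=(0.3720,0.9282)
member 1 (0-2): L=2.6120, (cx,cy)=(1.0000,0.0000)
member 2 (1-2): L=3.2652, (cx,cy)=(0.4401,-0.8980)
member 3 (1-3): L=2.8317, (cx,cy)=(0.9977,0.0685)
member 4 (2-3): L=3.4203, (cx,cy)=(0.4058,0.9140)
solve A·x = −loads:
  F[0-1] = +5994.5170 N (tension)
  F[0-2] = +1798.0635 N (tension)
  F[1-2] = -6183.9052 N (compression)
  F[1-3] = +4511.5383 N (tension)
  F[2-3] = -2275.5259 N (compression)
  Rx@0 = -4027.9700 N
  Ry@0 = -5564.3284 N
  Ry@2 = +7632.5784 N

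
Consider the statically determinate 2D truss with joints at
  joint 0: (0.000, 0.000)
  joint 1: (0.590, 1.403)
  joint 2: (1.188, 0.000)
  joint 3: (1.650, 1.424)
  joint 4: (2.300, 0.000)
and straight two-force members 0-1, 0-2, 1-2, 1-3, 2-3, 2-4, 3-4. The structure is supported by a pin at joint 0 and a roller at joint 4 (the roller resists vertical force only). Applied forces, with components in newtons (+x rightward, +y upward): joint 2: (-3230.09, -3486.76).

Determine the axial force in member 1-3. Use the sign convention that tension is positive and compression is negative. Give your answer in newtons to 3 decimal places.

N=5 nodes, M=7 members, R=3 reactions → 2N=10, M+R=10
member 0 (0-1): L=1.5220, (cx,cy)=(0.3876,0.9218)
member 1 (0-2): L=1.1880, (cx,cy)=(1.0000,0.0000)
member 2 (1-2): L=1.5251, (cx,cy)=(0.3921,-0.9199)
member 3 (1-3): L=1.0602, (cx,cy)=(0.9998,0.0198)
member 4 (2-3): L=1.4971, (cx,cy)=(0.3086,0.9512)
member 5 (2-4): L=1.1120, (cx,cy)=(1.0000,0.0000)
member 6 (3-4): L=1.5653, (cx,cy)=(0.4152,-0.9097)
solve A·x = −loads:
  F[0-1] = -1828.7668 N (compression)
  F[0-2] = -2521.1763 N (compression)
  F[1-2] = +1802.0307 N (tension)
  F[1-3] = -1415.7649 N (compression)
  F[2-3] = +1922.8840 N (tension)
  F[2-4] = +822.0799 N (tension)
  F[3-4] = -1979.7401 N (compression)
  Rx@0 = +3230.0900 N
  Ry@0 = +1685.7727 N
  Ry@4 = +1800.9873 N

-1415.765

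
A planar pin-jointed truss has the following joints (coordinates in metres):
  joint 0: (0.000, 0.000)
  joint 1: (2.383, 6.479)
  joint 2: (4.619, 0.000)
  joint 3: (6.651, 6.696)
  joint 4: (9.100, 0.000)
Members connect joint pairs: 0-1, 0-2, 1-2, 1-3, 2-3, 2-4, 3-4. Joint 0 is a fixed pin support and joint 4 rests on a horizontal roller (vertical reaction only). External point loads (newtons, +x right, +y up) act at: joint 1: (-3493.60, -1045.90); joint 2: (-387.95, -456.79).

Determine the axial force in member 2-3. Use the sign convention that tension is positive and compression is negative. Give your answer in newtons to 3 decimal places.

-2142.420

N=5 nodes, M=7 members, R=3 reactions → 2N=10, M+R=10
member 0 (0-1): L=6.9033, (cx,cy)=(0.3452,0.9385)
member 1 (0-2): L=4.6190, (cx,cy)=(1.0000,0.0000)
member 2 (1-2): L=6.8540, (cx,cy)=(0.3262,-0.9453)
member 3 (1-3): L=4.2735, (cx,cy)=(0.9987,0.0508)
member 4 (2-3): L=6.9975, (cx,cy)=(0.2904,0.9569)
member 5 (2-4): L=4.4810, (cx,cy)=(1.0000,0.0000)
member 6 (3-4): L=7.1298, (cx,cy)=(0.3435,-0.9392)
solve A·x = −loads:
  F[0-1] = -3712.5148 N (compression)
  F[0-2] = -2600.0080 N (compression)
  F[1-2] = +2651.9827 N (tension)
  F[1-3] = +1348.6322 N (tension)
  F[2-3] = -2142.4198 N (compression)
  F[2-4] = -724.7592 N (compression)
  F[3-4] = +2109.9985 N (tension)
  Rx@0 = +3881.5500 N
  Ry@0 = +3484.3100 N
  Ry@4 = -1981.6200 N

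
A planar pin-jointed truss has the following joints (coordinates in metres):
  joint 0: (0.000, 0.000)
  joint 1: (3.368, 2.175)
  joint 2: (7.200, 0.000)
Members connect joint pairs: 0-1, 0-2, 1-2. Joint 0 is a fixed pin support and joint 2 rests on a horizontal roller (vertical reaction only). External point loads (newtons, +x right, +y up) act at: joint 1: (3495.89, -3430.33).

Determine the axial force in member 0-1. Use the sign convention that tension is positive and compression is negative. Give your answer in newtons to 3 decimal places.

N=3 nodes, M=3 members, R=3 reactions → 2N=6, M+R=6
member 0 (0-1): L=4.0092, (cx,cy)=(0.8401,0.5425)
member 1 (0-2): L=7.2000, (cx,cy)=(1.0000,0.0000)
member 2 (1-2): L=4.4062, (cx,cy)=(0.8697,-0.4936)
solve A·x = −loads:
  F[0-1] = -1418.7157 N (compression)
  F[0-2] = +4687.6940 N (tension)
  F[1-2] = -5390.1489 N (compression)
  Rx@0 = -3495.8900 N
  Ry@0 = +769.6478 N
  Ry@2 = +2660.6822 N

-1418.716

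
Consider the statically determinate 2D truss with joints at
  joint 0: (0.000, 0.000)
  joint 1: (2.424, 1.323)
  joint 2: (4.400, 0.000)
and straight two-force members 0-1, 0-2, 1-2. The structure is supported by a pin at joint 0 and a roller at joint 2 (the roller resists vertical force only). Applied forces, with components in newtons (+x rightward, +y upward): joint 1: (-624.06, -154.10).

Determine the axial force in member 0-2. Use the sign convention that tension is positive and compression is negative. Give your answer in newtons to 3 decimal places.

-153.462

N=3 nodes, M=3 members, R=3 reactions → 2N=6, M+R=6
member 0 (0-1): L=2.7615, (cx,cy)=(0.8778,0.4791)
member 1 (0-2): L=4.4000, (cx,cy)=(1.0000,0.0000)
member 2 (1-2): L=2.3780, (cx,cy)=(0.8309,-0.5563)
solve A·x = −loads:
  F[0-1] = -536.1279 N (compression)
  F[0-2] = -153.4625 N (compression)
  F[1-2] = +184.6834 N (tension)
  Rx@0 = +624.0600 N
  Ry@0 = +256.8484 N
  Ry@2 = -102.7484 N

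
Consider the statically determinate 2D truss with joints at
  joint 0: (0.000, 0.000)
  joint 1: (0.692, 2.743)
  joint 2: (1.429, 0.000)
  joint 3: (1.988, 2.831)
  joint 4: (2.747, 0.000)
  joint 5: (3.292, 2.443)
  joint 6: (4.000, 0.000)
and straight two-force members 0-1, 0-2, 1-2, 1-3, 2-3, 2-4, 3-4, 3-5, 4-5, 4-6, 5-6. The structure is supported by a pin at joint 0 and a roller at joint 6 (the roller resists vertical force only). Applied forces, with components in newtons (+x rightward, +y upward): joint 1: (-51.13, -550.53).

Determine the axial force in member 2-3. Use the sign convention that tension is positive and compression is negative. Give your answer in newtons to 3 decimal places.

N=7 nodes, M=11 members, R=3 reactions → 2N=14, M+R=14
member 0 (0-1): L=2.8289, (cx,cy)=(0.2446,0.9696)
member 1 (0-2): L=1.4290, (cx,cy)=(1.0000,0.0000)
member 2 (1-2): L=2.8403, (cx,cy)=(0.2595,-0.9657)
member 3 (1-3): L=1.2990, (cx,cy)=(0.9977,0.0677)
member 4 (2-3): L=2.8857, (cx,cy)=(0.1937,0.9811)
member 5 (2-4): L=1.3180, (cx,cy)=(1.0000,0.0000)
member 6 (3-4): L=2.9310, (cx,cy)=(0.2590,-0.9659)
member 7 (3-5): L=1.3605, (cx,cy)=(0.9585,-0.2852)
member 8 (4-5): L=2.5031, (cx,cy)=(0.2177,0.9760)
member 9 (4-6): L=1.2530, (cx,cy)=(1.0000,0.0000)
member 10 (5-6): L=2.5435, (cx,cy)=(0.2784,-0.9605)
solve A·x = −loads:
  F[0-1] = -505.7141 N (compression)
  F[0-2] = +72.5750 N (tension)
  F[1-2] = -66.2084 N (compression)
  F[1-3] = -55.5227 N (compression)
  F[2-3] = +65.1753 N (tension)
  F[2-4] = +42.7696 N (tension)
  F[3-4] = -53.3882 N (compression)
  F[3-5] = -30.1984 N (compression)
  F[4-5] = +52.8346 N (tension)
  F[4-6] = +17.4404 N (tension)
  F[5-6] = -62.6555 N (compression)
  Rx@0 = +51.1300 N
  Ry@0 = +490.3507 N
  Ry@6 = +60.1793 N

65.175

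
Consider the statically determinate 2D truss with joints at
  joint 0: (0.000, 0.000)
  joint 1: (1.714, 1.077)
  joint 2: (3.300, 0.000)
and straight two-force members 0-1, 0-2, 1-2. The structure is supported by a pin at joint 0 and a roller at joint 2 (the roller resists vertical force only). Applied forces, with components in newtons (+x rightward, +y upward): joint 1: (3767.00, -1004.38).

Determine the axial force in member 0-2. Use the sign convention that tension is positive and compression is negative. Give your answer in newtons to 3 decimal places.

2578.657

N=3 nodes, M=3 members, R=3 reactions → 2N=6, M+R=6
member 0 (0-1): L=2.0243, (cx,cy)=(0.8467,0.5320)
member 1 (0-2): L=3.3000, (cx,cy)=(1.0000,0.0000)
member 2 (1-2): L=1.9171, (cx,cy)=(0.8273,-0.5618)
solve A·x = −loads:
  F[0-1] = +1403.4672 N (tension)
  F[0-2] = +2578.6574 N (tension)
  F[1-2] = -3117.0110 N (compression)
  Rx@0 = -3767.0000 N
  Ry@0 = -746.7007 N
  Ry@2 = +1751.0807 N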